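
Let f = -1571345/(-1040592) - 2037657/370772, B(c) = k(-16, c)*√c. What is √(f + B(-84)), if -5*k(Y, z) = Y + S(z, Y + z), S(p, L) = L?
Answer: √(-57939626241679210544775 + 674516920587662264031360*I*√21)/120569492820 ≈ 10.215 + 10.408*I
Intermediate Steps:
k(Y, z) = -2*Y/5 - z/5 (k(Y, z) = -(Y + (Y + z))/5 = -(z + 2*Y)/5 = -2*Y/5 - z/5)
B(c) = √c*(32/5 - c/5) (B(c) = (-⅖*(-16) - c/5)*√c = (32/5 - c/5)*√c = √c*(32/5 - c/5))
f = -384439711151/96455594256 (f = -1571345*(-1/1040592) - 2037657*1/370772 = 1571345/1040592 - 2037657/370772 = -384439711151/96455594256 ≈ -3.9857)
√(f + B(-84)) = √(-384439711151/96455594256 + √(-84)*(32 - 1*(-84))/5) = √(-384439711151/96455594256 + (2*I*√21)*(32 + 84)/5) = √(-384439711151/96455594256 + (⅕)*(2*I*√21)*116) = √(-384439711151/96455594256 + 232*I*√21/5)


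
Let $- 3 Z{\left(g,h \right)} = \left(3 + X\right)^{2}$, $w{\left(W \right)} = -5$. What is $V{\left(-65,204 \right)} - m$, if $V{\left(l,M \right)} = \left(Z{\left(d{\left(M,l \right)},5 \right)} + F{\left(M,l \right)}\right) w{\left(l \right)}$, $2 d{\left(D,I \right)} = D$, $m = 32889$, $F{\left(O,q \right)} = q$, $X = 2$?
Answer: $- \frac{97567}{3} \approx -32522.0$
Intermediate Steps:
$d{\left(D,I \right)} = \frac{D}{2}$
$Z{\left(g,h \right)} = - \frac{25}{3}$ ($Z{\left(g,h \right)} = - \frac{\left(3 + 2\right)^{2}}{3} = - \frac{5^{2}}{3} = \left(- \frac{1}{3}\right) 25 = - \frac{25}{3}$)
$V{\left(l,M \right)} = \frac{125}{3} - 5 l$ ($V{\left(l,M \right)} = \left(- \frac{25}{3} + l\right) \left(-5\right) = \frac{125}{3} - 5 l$)
$V{\left(-65,204 \right)} - m = \left(\frac{125}{3} - -325\right) - 32889 = \left(\frac{125}{3} + 325\right) - 32889 = \frac{1100}{3} - 32889 = - \frac{97567}{3}$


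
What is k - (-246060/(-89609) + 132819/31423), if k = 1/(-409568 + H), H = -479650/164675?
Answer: -52968727538244045211/7596543788761432414 ≈ -6.9727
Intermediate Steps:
H = -19186/6587 (H = -479650*1/164675 = -19186/6587 ≈ -2.9127)
k = -6587/2697843602 (k = 1/(-409568 - 19186/6587) = 1/(-2697843602/6587) = -6587/2697843602 ≈ -2.4416e-6)
k - (-246060/(-89609) + 132819/31423) = -6587/2697843602 - (-246060/(-89609) + 132819/31423) = -6587/2697843602 - (-246060*(-1/89609) + 132819*(1/31423)) = -6587/2697843602 - (246060/89609 + 132819/31423) = -6587/2697843602 - 1*19633721151/2815783607 = -6587/2697843602 - 19633721151/2815783607 = -52968727538244045211/7596543788761432414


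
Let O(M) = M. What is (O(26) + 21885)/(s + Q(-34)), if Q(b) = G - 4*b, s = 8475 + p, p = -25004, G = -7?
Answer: -21911/16400 ≈ -1.3360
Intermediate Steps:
s = -16529 (s = 8475 - 25004 = -16529)
Q(b) = -7 - 4*b
(O(26) + 21885)/(s + Q(-34)) = (26 + 21885)/(-16529 + (-7 - 4*(-34))) = 21911/(-16529 + (-7 + 136)) = 21911/(-16529 + 129) = 21911/(-16400) = 21911*(-1/16400) = -21911/16400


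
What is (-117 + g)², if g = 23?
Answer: 8836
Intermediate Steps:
(-117 + g)² = (-117 + 23)² = (-94)² = 8836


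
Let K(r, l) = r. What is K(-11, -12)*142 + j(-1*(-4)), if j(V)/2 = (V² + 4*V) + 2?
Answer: -1494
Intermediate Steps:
j(V) = 4 + 2*V² + 8*V (j(V) = 2*((V² + 4*V) + 2) = 2*(2 + V² + 4*V) = 4 + 2*V² + 8*V)
K(-11, -12)*142 + j(-1*(-4)) = -11*142 + (4 + 2*(-1*(-4))² + 8*(-1*(-4))) = -1562 + (4 + 2*4² + 8*4) = -1562 + (4 + 2*16 + 32) = -1562 + (4 + 32 + 32) = -1562 + 68 = -1494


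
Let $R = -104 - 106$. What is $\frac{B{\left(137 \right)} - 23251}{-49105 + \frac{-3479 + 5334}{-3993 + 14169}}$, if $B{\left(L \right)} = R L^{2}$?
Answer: $\frac{761230272}{9428125} \approx 80.74$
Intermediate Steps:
$R = -210$ ($R = -104 - 106 = -210$)
$B{\left(L \right)} = - 210 L^{2}$
$\frac{B{\left(137 \right)} - 23251}{-49105 + \frac{-3479 + 5334}{-3993 + 14169}} = \frac{- 210 \cdot 137^{2} - 23251}{-49105 + \frac{-3479 + 5334}{-3993 + 14169}} = \frac{\left(-210\right) 18769 - 23251}{-49105 + \frac{1855}{10176}} = \frac{-3941490 - 23251}{-49105 + 1855 \cdot \frac{1}{10176}} = - \frac{3964741}{-49105 + \frac{35}{192}} = - \frac{3964741}{- \frac{9428125}{192}} = \left(-3964741\right) \left(- \frac{192}{9428125}\right) = \frac{761230272}{9428125}$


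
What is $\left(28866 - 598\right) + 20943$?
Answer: $49211$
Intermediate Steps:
$\left(28866 - 598\right) + 20943 = 28268 + 20943 = 49211$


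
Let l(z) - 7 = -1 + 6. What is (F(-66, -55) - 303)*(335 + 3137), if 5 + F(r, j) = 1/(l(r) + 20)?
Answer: -2138535/2 ≈ -1.0693e+6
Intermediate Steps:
l(z) = 12 (l(z) = 7 + (-1 + 6) = 7 + 5 = 12)
F(r, j) = -159/32 (F(r, j) = -5 + 1/(12 + 20) = -5 + 1/32 = -159/32)
(F(-66, -55) - 303)*(335 + 3137) = (-159/32 - 303)*(335 + 3137) = -9855/32*3472 = -2138535/2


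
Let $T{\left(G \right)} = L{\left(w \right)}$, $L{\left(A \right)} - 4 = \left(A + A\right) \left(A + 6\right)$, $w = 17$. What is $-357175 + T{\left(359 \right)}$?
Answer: $-356389$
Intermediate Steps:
$L{\left(A \right)} = 4 + 2 A \left(6 + A\right)$ ($L{\left(A \right)} = 4 + \left(A + A\right) \left(A + 6\right) = 4 + 2 A \left(6 + A\right)$)
$T{\left(G \right)} = 786$ ($T{\left(G \right)} = 4 + 2 \cdot 17^{2} + 12 \cdot 17 = 4 + 2 \cdot 289 + 204 = 4 + 578 + 204 = 786$)
$-357175 + T{\left(359 \right)} = -357175 + 786 = -356389$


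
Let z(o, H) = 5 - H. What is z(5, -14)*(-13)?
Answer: -247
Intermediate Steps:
z(5, -14)*(-13) = (5 - 1*(-14))*(-13) = (5 + 14)*(-13) = 19*(-13) = -247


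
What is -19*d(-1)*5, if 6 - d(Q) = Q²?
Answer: -475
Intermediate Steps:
d(Q) = 6 - Q²
-19*d(-1)*5 = -19*(6 - 1*(-1)²)*5 = -19*(6 - 1*1)*5 = -19*(6 - 1)*5 = -19*5*5 = -95*5 = -475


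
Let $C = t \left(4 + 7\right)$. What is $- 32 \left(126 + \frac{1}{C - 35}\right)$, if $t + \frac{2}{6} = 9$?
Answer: $- \frac{729888}{181} \approx -4032.5$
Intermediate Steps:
$t = \frac{26}{3}$ ($t = - \frac{1}{3} + 9 = \frac{26}{3} \approx 8.6667$)
$C = \frac{286}{3}$ ($C = \frac{26 \left(4 + 7\right)}{3} = \frac{26}{3} \cdot 11 = \frac{286}{3} \approx 95.333$)
$- 32 \left(126 + \frac{1}{C - 35}\right) = - 32 \left(126 + \frac{1}{\frac{286}{3} - 35}\right) = - 32 \left(126 + \frac{1}{\frac{181}{3}}\right) = - 32 \left(126 + \frac{3}{181}\right) = \left(-32\right) \frac{22809}{181} = - \frac{729888}{181}$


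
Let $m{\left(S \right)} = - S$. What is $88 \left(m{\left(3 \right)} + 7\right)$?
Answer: $352$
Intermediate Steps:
$88 \left(m{\left(3 \right)} + 7\right) = 88 \left(\left(-1\right) 3 + 7\right) = 88 \left(-3 + 7\right) = 88 \cdot 4 = 352$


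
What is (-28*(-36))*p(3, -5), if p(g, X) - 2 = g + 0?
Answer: 5040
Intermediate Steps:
p(g, X) = 2 + g (p(g, X) = 2 + (g + 0) = 2 + g)
(-28*(-36))*p(3, -5) = (-28*(-36))*(2 + 3) = 1008*5 = 5040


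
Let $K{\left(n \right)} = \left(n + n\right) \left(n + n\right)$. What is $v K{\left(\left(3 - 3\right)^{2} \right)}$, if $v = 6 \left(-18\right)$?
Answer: $0$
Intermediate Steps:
$v = -108$
$K{\left(n \right)} = 4 n^{2}$ ($K{\left(n \right)} = 2 n 2 n = 4 n^{2}$)
$v K{\left(\left(3 - 3\right)^{2} \right)} = - 108 \cdot 4 \left(\left(3 - 3\right)^{2}\right)^{2} = - 108 \cdot 4 \left(0^{2}\right)^{2} = - 108 \cdot 4 \cdot 0^{2} = - 108 \cdot 4 \cdot 0 = \left(-108\right) 0 = 0$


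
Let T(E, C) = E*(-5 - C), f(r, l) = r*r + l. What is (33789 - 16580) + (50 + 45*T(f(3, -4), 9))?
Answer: 14109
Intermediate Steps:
f(r, l) = l + r² (f(r, l) = r² + l = l + r²)
(33789 - 16580) + (50 + 45*T(f(3, -4), 9)) = (33789 - 16580) + (50 + 45*(-(-4 + 3²)*(5 + 9))) = 17209 + (50 + 45*(-1*(-4 + 9)*14)) = 17209 + (50 + 45*(-1*5*14)) = 17209 + (50 + 45*(-70)) = 17209 + (50 - 3150) = 17209 - 3100 = 14109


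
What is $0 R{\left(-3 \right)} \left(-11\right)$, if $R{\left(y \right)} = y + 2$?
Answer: $0$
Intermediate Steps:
$R{\left(y \right)} = 2 + y$
$0 R{\left(-3 \right)} \left(-11\right) = 0 \left(2 - 3\right) \left(-11\right) = 0 \left(-1\right) \left(-11\right) = 0 \left(-11\right) = 0$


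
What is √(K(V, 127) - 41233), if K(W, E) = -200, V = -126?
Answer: I*√41433 ≈ 203.55*I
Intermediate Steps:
√(K(V, 127) - 41233) = √(-200 - 41233) = √(-41433) = I*√41433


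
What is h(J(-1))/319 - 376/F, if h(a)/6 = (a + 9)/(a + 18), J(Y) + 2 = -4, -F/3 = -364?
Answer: -59153/174174 ≈ -0.33962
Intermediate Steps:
F = 1092 (F = -3*(-364) = 1092)
J(Y) = -6 (J(Y) = -2 - 4 = -6)
h(a) = 6*(9 + a)/(18 + a) (h(a) = 6*((a + 9)/(a + 18)) = 6*((9 + a)/(18 + a)) = 6*(9 + a)/(18 + a))
h(J(-1))/319 - 376/F = (6*(9 - 6)/(18 - 6))/319 - 376/1092 = (6*3/12)*(1/319) - 376*1/1092 = (6*(1/12)*3)*(1/319) - 94/273 = (3/2)*(1/319) - 94/273 = 3/638 - 94/273 = -59153/174174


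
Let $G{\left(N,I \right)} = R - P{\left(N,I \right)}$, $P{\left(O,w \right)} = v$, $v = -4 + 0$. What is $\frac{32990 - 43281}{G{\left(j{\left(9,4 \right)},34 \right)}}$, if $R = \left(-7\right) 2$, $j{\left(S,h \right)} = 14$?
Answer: $\frac{10291}{10} \approx 1029.1$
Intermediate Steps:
$v = -4$
$P{\left(O,w \right)} = -4$
$R = -14$
$G{\left(N,I \right)} = -10$ ($G{\left(N,I \right)} = -14 - -4 = -14 + 4 = -10$)
$\frac{32990 - 43281}{G{\left(j{\left(9,4 \right)},34 \right)}} = \frac{32990 - 43281}{-10} = \left(-10291\right) \left(- \frac{1}{10}\right) = \frac{10291}{10}$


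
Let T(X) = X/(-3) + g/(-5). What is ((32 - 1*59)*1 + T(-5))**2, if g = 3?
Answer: 151321/225 ≈ 672.54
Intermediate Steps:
T(X) = -3/5 - X/3 (T(X) = X/(-3) + 3/(-5) = X*(-1/3) + 3*(-1/5) = -X/3 - 3/5 = -3/5 - X/3)
((32 - 1*59)*1 + T(-5))**2 = ((32 - 1*59)*1 + (-3/5 - 1/3*(-5)))**2 = ((32 - 59)*1 + (-3/5 + 5/3))**2 = (-27*1 + 16/15)**2 = (-27 + 16/15)**2 = (-389/15)**2 = 151321/225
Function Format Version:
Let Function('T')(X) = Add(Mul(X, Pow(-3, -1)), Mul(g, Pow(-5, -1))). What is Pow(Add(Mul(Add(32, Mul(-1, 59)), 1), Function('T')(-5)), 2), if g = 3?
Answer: Rational(151321, 225) ≈ 672.54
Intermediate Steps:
Function('T')(X) = Add(Rational(-3, 5), Mul(Rational(-1, 3), X)) (Function('T')(X) = Add(Mul(X, Pow(-3, -1)), Mul(3, Pow(-5, -1))) = Add(Mul(X, Rational(-1, 3)), Mul(3, Rational(-1, 5))) = Add(Mul(Rational(-1, 3), X), Rational(-3, 5)) = Add(Rational(-3, 5), Mul(Rational(-1, 3), X)))
Pow(Add(Mul(Add(32, Mul(-1, 59)), 1), Function('T')(-5)), 2) = Pow(Add(Mul(Add(32, Mul(-1, 59)), 1), Add(Rational(-3, 5), Mul(Rational(-1, 3), -5))), 2) = Pow(Add(Mul(Add(32, -59), 1), Add(Rational(-3, 5), Rational(5, 3))), 2) = Pow(Add(Mul(-27, 1), Rational(16, 15)), 2) = Pow(Add(-27, Rational(16, 15)), 2) = Pow(Rational(-389, 15), 2) = Rational(151321, 225)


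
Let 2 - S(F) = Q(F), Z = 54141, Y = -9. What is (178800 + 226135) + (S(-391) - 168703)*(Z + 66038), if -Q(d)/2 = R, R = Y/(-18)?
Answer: -20273792365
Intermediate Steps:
R = 1/2 (R = -9/(-18) = -9*(-1/18) = 1/2 ≈ 0.50000)
Q(d) = -1 (Q(d) = -2*1/2 = -1)
S(F) = 3 (S(F) = 2 - 1*(-1) = 2 + 1 = 3)
(178800 + 226135) + (S(-391) - 168703)*(Z + 66038) = (178800 + 226135) + (3 - 168703)*(54141 + 66038) = 404935 - 168700*120179 = 404935 - 20274197300 = -20273792365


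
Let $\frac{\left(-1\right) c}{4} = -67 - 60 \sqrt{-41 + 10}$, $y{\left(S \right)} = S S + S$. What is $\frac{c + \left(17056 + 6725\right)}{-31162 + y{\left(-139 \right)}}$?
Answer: $- \frac{24049}{11980} - \frac{12 i \sqrt{31}}{599} \approx -2.0074 - 0.11154 i$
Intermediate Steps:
$y{\left(S \right)} = S + S^{2}$ ($y{\left(S \right)} = S^{2} + S = S + S^{2}$)
$c = 268 + 240 i \sqrt{31}$ ($c = - 4 \left(-67 - 60 \sqrt{-41 + 10}\right) = - 4 \left(-67 - 60 \sqrt{-31}\right) = - 4 \left(-67 - 60 i \sqrt{31}\right) = 268 + 240 i \sqrt{31} \approx 268.0 + 1336.3 i$)
$\frac{c + \left(17056 + 6725\right)}{-31162 + y{\left(-139 \right)}} = \frac{\left(268 + 240 i \sqrt{31}\right) + \left(17056 + 6725\right)}{-31162 - 139 \left(1 - 139\right)} = \frac{\left(268 + 240 i \sqrt{31}\right) + 23781}{-31162 - -19182} = \frac{24049 + 240 i \sqrt{31}}{-31162 + 19182} = \frac{24049 + 240 i \sqrt{31}}{-11980} = \left(24049 + 240 i \sqrt{31}\right) \left(- \frac{1}{11980}\right) = - \frac{24049}{11980} - \frac{12 i \sqrt{31}}{599}$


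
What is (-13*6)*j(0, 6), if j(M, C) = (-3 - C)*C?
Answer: 4212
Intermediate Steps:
j(M, C) = C*(-3 - C)
(-13*6)*j(0, 6) = (-13*6)*(-1*6*(3 + 6)) = -(-78)*6*9 = -78*(-54) = 4212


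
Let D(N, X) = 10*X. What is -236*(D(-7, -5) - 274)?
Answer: 76464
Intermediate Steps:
-236*(D(-7, -5) - 274) = -236*(10*(-5) - 274) = -236*(-50 - 274) = -236*(-324) = 76464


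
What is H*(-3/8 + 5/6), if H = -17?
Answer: -187/24 ≈ -7.7917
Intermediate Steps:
H*(-3/8 + 5/6) = -17*(-3/8 + 5/6) = -17*11/24 = -187/24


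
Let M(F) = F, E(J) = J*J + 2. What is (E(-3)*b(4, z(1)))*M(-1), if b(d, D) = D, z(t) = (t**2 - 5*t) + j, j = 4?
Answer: 0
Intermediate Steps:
z(t) = 4 + t**2 - 5*t (z(t) = (t**2 - 5*t) + 4 = 4 + t**2 - 5*t)
E(J) = 2 + J**2 (E(J) = J**2 + 2 = 2 + J**2)
(E(-3)*b(4, z(1)))*M(-1) = ((2 + (-3)**2)*(4 + 1**2 - 5*1))*(-1) = ((2 + 9)*(4 + 1 - 5))*(-1) = (11*0)*(-1) = 0*(-1) = 0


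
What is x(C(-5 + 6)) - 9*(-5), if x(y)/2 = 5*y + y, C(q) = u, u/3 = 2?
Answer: 117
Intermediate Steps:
u = 6 (u = 3*2 = 6)
C(q) = 6
x(y) = 12*y (x(y) = 2*(5*y + y) = 2*(6*y) = 12*y)
x(C(-5 + 6)) - 9*(-5) = 12*6 - 9*(-5) = 72 + 45 = 117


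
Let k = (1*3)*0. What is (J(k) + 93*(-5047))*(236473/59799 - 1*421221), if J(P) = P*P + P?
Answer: 127125643360982/643 ≈ 1.9771e+11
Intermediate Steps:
k = 0 (k = 3*0 = 0)
J(P) = P + P² (J(P) = P² + P = P + P²)
(J(k) + 93*(-5047))*(236473/59799 - 1*421221) = (0*(1 + 0) + 93*(-5047))*(236473/59799 - 1*421221) = (0*1 - 469371)*(236473*(1/59799) - 421221) = (0 - 469371)*(236473/59799 - 421221) = -469371*(-25188358106/59799) = 127125643360982/643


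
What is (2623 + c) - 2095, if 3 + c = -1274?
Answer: -749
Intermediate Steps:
c = -1277 (c = -3 - 1274 = -1277)
(2623 + c) - 2095 = (2623 - 1277) - 2095 = 1346 - 2095 = -749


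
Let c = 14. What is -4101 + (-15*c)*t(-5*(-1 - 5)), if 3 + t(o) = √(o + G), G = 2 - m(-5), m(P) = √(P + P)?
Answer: -3471 - 210*√(32 - I*√10) ≈ -4660.4 + 58.625*I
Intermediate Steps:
m(P) = √2*√P (m(P) = √(2*P) = √2*√P)
G = 2 - I*√10 (G = 2 - √2*√(-5) = 2 - √2*I*√5 = 2 - I*√10 ≈ 2.0 - 3.1623*I)
t(o) = -3 + √(2 + o - I*√10) (t(o) = -3 + √(o + (2 - I*√10)) = -3 + √(2 + o - I*√10))
-4101 + (-15*c)*t(-5*(-1 - 5)) = -4101 + (-15*14)*(-3 + √(2 - 5*(-1 - 5) - I*√10)) = -4101 - 210*(-3 + √(2 - 5*(-6) - I*√10)) = -4101 - 210*(-3 + √(2 + 30 - I*√10)) = -4101 - 210*(-3 + √(32 - I*√10)) = -4101 + (630 - 210*√(32 - I*√10)) = -3471 - 210*√(32 - I*√10)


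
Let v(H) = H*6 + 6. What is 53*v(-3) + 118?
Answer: -518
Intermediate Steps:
v(H) = 6 + 6*H (v(H) = 6*H + 6 = 6 + 6*H)
53*v(-3) + 118 = 53*(6 + 6*(-3)) + 118 = 53*(6 - 18) + 118 = 53*(-12) + 118 = -636 + 118 = -518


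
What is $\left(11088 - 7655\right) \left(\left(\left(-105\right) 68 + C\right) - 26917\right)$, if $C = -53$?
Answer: $-117099630$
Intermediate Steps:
$\left(11088 - 7655\right) \left(\left(\left(-105\right) 68 + C\right) - 26917\right) = \left(11088 - 7655\right) \left(\left(\left(-105\right) 68 - 53\right) - 26917\right) = 3433 \left(\left(-7140 - 53\right) - 26917\right) = 3433 \left(-7193 - 26917\right) = 3433 \left(-34110\right) = -117099630$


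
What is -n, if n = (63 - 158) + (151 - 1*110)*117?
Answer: -4702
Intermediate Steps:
n = 4702 (n = -95 + (151 - 110)*117 = -95 + 41*117 = -95 + 4797 = 4702)
-n = -1*4702 = -4702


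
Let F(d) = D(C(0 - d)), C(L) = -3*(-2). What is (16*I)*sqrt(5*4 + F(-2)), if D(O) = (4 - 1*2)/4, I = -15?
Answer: -120*sqrt(82) ≈ -1086.6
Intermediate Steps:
C(L) = 6
D(O) = 1/2 (D(O) = (4 - 2)*(1/4) = 2*(1/4) = 1/2)
F(d) = 1/2
(16*I)*sqrt(5*4 + F(-2)) = (16*(-15))*sqrt(5*4 + 1/2) = -240*sqrt(20 + 1/2) = -120*sqrt(82)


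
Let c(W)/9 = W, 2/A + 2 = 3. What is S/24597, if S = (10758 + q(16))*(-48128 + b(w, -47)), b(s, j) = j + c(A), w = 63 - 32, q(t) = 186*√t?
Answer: -20514882/911 ≈ -22519.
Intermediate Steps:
A = 2 (A = 2/(-2 + 3) = 2/1 = 2*1 = 2)
c(W) = 9*W
w = 31
b(s, j) = 18 + j (b(s, j) = j + 9*2 = j + 18 = 18 + j)
S = -553901814 (S = (10758 + 186*√16)*(-48128 + (18 - 47)) = (10758 + 186*4)*(-48128 - 29) = (10758 + 744)*(-48157) = 11502*(-48157) = -553901814)
S/24597 = -553901814/24597 = -553901814*1/24597 = -20514882/911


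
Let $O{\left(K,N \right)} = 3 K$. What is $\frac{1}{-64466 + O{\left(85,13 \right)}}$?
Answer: $- \frac{1}{64211} \approx -1.5574 \cdot 10^{-5}$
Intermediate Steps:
$\frac{1}{-64466 + O{\left(85,13 \right)}} = \frac{1}{-64466 + 3 \cdot 85} = \frac{1}{-64466 + 255} = \frac{1}{-64211} = - \frac{1}{64211}$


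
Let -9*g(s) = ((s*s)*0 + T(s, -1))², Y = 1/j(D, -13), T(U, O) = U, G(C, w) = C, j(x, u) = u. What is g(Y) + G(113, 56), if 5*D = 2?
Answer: 171872/1521 ≈ 113.00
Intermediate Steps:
D = ⅖ (D = (⅕)*2 = ⅖ ≈ 0.40000)
Y = -1/13 (Y = 1/(-13) = -1/13 ≈ -0.076923)
g(s) = -s²/9 (g(s) = -((s*s)*0 + s)²/9 = -(s²*0 + s)²/9 = -(0 + s)²/9 = -s²/9)
g(Y) + G(113, 56) = -(-1/13)²/9 + 113 = -⅑*1/169 + 113 = -1/1521 + 113 = 171872/1521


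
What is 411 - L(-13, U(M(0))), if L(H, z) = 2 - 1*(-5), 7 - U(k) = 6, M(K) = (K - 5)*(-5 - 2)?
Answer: 404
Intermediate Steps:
M(K) = 35 - 7*K (M(K) = (-5 + K)*(-7) = 35 - 7*K)
U(k) = 1 (U(k) = 7 - 1*6 = 7 - 6 = 1)
L(H, z) = 7 (L(H, z) = 2 + 5 = 7)
411 - L(-13, U(M(0))) = 411 - 1*7 = 411 - 7 = 404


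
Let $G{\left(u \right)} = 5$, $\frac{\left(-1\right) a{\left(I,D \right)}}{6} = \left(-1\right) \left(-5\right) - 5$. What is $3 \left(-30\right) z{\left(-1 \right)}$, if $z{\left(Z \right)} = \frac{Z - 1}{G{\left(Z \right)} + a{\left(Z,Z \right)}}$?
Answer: $36$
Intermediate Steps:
$a{\left(I,D \right)} = 0$ ($a{\left(I,D \right)} = - 6 \left(\left(-1\right) \left(-5\right) - 5\right) = - 6 \left(5 - 5\right) = \left(-6\right) 0 = 0$)
$z{\left(Z \right)} = - \frac{1}{5} + \frac{Z}{5}$ ($z{\left(Z \right)} = \frac{Z - 1}{5 + 0} = \frac{-1 + Z}{5} = \left(-1 + Z\right) \frac{1}{5} = - \frac{1}{5} + \frac{Z}{5}$)
$3 \left(-30\right) z{\left(-1 \right)} = 3 \left(-30\right) \left(- \frac{1}{5} + \frac{1}{5} \left(-1\right)\right) = - 90 \left(- \frac{1}{5} - \frac{1}{5}\right) = \left(-90\right) \left(- \frac{2}{5}\right) = 36$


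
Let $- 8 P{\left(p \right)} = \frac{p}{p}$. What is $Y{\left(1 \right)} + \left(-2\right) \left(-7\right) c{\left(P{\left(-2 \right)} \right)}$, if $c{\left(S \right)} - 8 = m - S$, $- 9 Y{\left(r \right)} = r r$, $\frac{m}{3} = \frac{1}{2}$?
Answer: $\frac{4847}{36} \approx 134.64$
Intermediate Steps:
$m = \frac{3}{2} \approx 1.5$
$P{\left(p \right)} = - \frac{1}{8}$ ($P{\left(p \right)} = - \frac{p \frac{1}{p}}{8} = \left(- \frac{1}{8}\right) 1 = - \frac{1}{8}$)
$Y{\left(r \right)} = - \frac{r^{2}}{9}$ ($Y{\left(r \right)} = - \frac{r r}{9} = - \frac{r^{2}}{9}$)
$c{\left(S \right)} = \frac{19}{2} - S$ ($c{\left(S \right)} = 8 - \left(- \frac{3}{2} + S\right) = \frac{19}{2} - S$)
$Y{\left(1 \right)} + \left(-2\right) \left(-7\right) c{\left(P{\left(-2 \right)} \right)} = - \frac{1^{2}}{9} + \left(-2\right) \left(-7\right) \left(\frac{19}{2} - - \frac{1}{8}\right) = \left(- \frac{1}{9}\right) 1 + 14 \left(\frac{19}{2} + \frac{1}{8}\right) = - \frac{1}{9} + 14 \cdot \frac{77}{8} = - \frac{1}{9} + \frac{539}{4} = \frac{4847}{36}$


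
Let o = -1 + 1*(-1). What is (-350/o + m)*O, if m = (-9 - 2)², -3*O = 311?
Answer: -92056/3 ≈ -30685.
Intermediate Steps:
o = -2 (o = -1 - 1 = -2)
O = -311/3 (O = -⅓*311 = -311/3 ≈ -103.67)
m = 121 (m = (-11)² = 121)
(-350/o + m)*O = (-350/(-2) + 121)*(-311/3) = (-350*(-½) + 121)*(-311/3) = (175 + 121)*(-311/3) = 296*(-311/3) = -92056/3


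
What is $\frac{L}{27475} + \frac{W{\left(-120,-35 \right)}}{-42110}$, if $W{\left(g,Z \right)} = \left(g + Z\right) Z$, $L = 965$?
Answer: $- \frac{4336629}{46278890} \approx -0.093706$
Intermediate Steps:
$W{\left(g,Z \right)} = Z \left(Z + g\right)$ ($W{\left(g,Z \right)} = \left(Z + g\right) Z = Z \left(Z + g\right)$)
$\frac{L}{27475} + \frac{W{\left(-120,-35 \right)}}{-42110} = \frac{965}{27475} + \frac{\left(-35\right) \left(-35 - 120\right)}{-42110} = 965 \cdot \frac{1}{27475} + \left(-35\right) \left(-155\right) \left(- \frac{1}{42110}\right) = \frac{193}{5495} + 5425 \left(- \frac{1}{42110}\right) = \frac{193}{5495} - \frac{1085}{8422} = - \frac{4336629}{46278890}$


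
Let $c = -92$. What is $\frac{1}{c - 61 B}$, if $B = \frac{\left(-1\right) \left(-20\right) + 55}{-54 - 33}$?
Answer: $- \frac{29}{1143} \approx -0.025372$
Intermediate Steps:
$B = - \frac{25}{29}$ ($B = \frac{20 + 55}{-87} = 75 \left(- \frac{1}{87}\right) = - \frac{25}{29} \approx -0.86207$)
$\frac{1}{c - 61 B} = \frac{1}{-92 - - \frac{1525}{29}} = \frac{1}{-92 + \frac{1525}{29}} = \frac{1}{- \frac{1143}{29}} = - \frac{29}{1143}$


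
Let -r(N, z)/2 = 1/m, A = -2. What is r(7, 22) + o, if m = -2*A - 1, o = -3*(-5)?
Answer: 43/3 ≈ 14.333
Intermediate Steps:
o = 15
m = 3 (m = -2*(-2) - 1 = 4 - 1 = 3)
r(N, z) = -⅔ (r(N, z) = -2/3 = -2*⅓ = -⅔)
r(7, 22) + o = -⅔ + 15 = 43/3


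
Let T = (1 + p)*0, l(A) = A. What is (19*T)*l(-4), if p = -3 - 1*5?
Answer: 0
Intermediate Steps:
p = -8 (p = -3 - 5 = -8)
T = 0 (T = (1 - 8)*0 = -7*0 = 0)
(19*T)*l(-4) = (19*0)*(-4) = 0*(-4) = 0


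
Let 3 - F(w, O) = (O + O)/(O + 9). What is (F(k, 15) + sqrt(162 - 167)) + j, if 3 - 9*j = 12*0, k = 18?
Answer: 25/12 + I*sqrt(5) ≈ 2.0833 + 2.2361*I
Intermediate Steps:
j = 1/3 (j = 1/3 - 4*0/3 = 1/3 - 1/9*0 = 1/3 + 0 = 1/3 ≈ 0.33333)
F(w, O) = 3 - 2*O/(9 + O) (F(w, O) = 3 - (O + O)/(O + 9) = 3 - 2*O/(9 + O))
(F(k, 15) + sqrt(162 - 167)) + j = ((27 + 15)/(9 + 15) + sqrt(162 - 167)) + 1/3 = (42/24 + sqrt(-5)) + 1/3 = ((1/24)*42 + I*sqrt(5)) + 1/3 = (7/4 + I*sqrt(5)) + 1/3 = 25/12 + I*sqrt(5)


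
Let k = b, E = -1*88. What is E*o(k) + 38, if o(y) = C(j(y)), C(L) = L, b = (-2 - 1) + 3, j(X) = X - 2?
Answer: 214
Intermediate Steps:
j(X) = -2 + X
b = 0 (b = -3 + 3 = 0)
E = -88
k = 0
o(y) = -2 + y
E*o(k) + 38 = -88*(-2 + 0) + 38 = -88*(-2) + 38 = 176 + 38 = 214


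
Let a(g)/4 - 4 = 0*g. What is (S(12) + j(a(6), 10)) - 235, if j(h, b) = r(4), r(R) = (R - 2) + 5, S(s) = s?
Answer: -216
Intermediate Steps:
a(g) = 16 (a(g) = 16 + 4*(0*g) = 16 + 4*0 = 16 + 0 = 16)
r(R) = 3 + R (r(R) = (-2 + R) + 5 = 3 + R)
j(h, b) = 7 (j(h, b) = 3 + 4 = 7)
(S(12) + j(a(6), 10)) - 235 = (12 + 7) - 235 = 19 - 235 = -216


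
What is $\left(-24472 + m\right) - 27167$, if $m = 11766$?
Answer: $-39873$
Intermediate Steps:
$\left(-24472 + m\right) - 27167 = \left(-24472 + 11766\right) - 27167 = -12706 - 27167 = -39873$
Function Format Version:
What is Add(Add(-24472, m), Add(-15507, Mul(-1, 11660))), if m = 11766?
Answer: -39873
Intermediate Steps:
Add(Add(-24472, m), Add(-15507, Mul(-1, 11660))) = Add(Add(-24472, 11766), Add(-15507, Mul(-1, 11660))) = Add(-12706, Add(-15507, -11660)) = Add(-12706, -27167) = -39873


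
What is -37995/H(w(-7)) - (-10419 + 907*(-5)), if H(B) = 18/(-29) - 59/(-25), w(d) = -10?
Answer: -8689381/1261 ≈ -6890.9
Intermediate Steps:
H(B) = 1261/725 (H(B) = 18*(-1/29) - 59*(-1/25) = -18/29 + 59/25 = 1261/725)
-37995/H(w(-7)) - (-10419 + 907*(-5)) = -37995/1261/725 - (-10419 + 907*(-5)) = -37995*725/1261 - (-10419 - 4535) = -27546375/1261 - 1*(-14954) = -27546375/1261 + 14954 = -8689381/1261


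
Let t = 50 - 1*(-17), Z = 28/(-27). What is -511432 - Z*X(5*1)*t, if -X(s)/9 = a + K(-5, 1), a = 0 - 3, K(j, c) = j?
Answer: -1519288/3 ≈ -5.0643e+5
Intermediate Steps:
a = -3
Z = -28/27 (Z = 28*(-1/27) = -28/27 ≈ -1.0370)
t = 67 (t = 50 + 17 = 67)
X(s) = 72 (X(s) = -9*(-3 - 5) = -9*(-8) = 72)
-511432 - Z*X(5*1)*t = -511432 - (-28/27*72)*67 = -511432 - (-224)*67/3 = -511432 - 1*(-15008/3) = -511432 + 15008/3 = -1519288/3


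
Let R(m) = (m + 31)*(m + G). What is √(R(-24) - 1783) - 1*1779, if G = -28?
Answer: -1779 + I*√2147 ≈ -1779.0 + 46.336*I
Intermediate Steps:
R(m) = (-28 + m)*(31 + m) (R(m) = (m + 31)*(m - 28) = (31 + m)*(-28 + m) = (-28 + m)*(31 + m))
√(R(-24) - 1783) - 1*1779 = √((-868 + (-24)² + 3*(-24)) - 1783) - 1*1779 = √((-868 + 576 - 72) - 1783) - 1779 = √(-364 - 1783) - 1779 = √(-2147) - 1779 = I*√2147 - 1779 = -1779 + I*√2147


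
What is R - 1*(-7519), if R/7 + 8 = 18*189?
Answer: 31277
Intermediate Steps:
R = 23758 (R = -56 + 7*(18*189) = -56 + 7*3402 = -56 + 23814 = 23758)
R - 1*(-7519) = 23758 - 1*(-7519) = 23758 + 7519 = 31277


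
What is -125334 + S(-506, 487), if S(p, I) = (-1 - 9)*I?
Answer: -130204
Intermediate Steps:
S(p, I) = -10*I
-125334 + S(-506, 487) = -125334 - 10*487 = -125334 - 4870 = -130204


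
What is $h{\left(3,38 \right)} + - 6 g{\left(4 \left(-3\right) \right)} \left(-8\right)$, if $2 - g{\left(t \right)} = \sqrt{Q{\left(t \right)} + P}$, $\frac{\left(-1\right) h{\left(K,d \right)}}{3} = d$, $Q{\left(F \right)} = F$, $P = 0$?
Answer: $-18 - 96 i \sqrt{3} \approx -18.0 - 166.28 i$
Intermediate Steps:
$h{\left(K,d \right)} = - 3 d$
$g{\left(t \right)} = 2 - \sqrt{t}$ ($g{\left(t \right)} = 2 - \sqrt{t + 0} = 2 - \sqrt{t}$)
$h{\left(3,38 \right)} + - 6 g{\left(4 \left(-3\right) \right)} \left(-8\right) = \left(-3\right) 38 + - 6 \left(2 - \sqrt{4 \left(-3\right)}\right) \left(-8\right) = -114 + - 6 \left(2 - \sqrt{-12}\right) \left(-8\right) = -114 + - 6 \left(2 - 2 i \sqrt{3}\right) \left(-8\right) = -114 + \left(-12 + 12 i \sqrt{3}\right) \left(-8\right) = -114 + \left(96 - 96 i \sqrt{3}\right) = -18 - 96 i \sqrt{3}$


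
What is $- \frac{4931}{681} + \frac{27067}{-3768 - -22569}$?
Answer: $- \frac{24758368}{4267827} \approx -5.8012$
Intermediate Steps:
$- \frac{4931}{681} + \frac{27067}{-3768 - -22569} = \left(-4931\right) \frac{1}{681} + \frac{27067}{-3768 + 22569} = - \frac{4931}{681} + \frac{27067}{18801} = - \frac{24758368}{4267827}$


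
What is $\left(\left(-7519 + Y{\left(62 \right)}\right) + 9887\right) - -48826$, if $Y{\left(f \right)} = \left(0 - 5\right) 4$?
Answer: $51174$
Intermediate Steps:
$Y{\left(f \right)} = -20$ ($Y{\left(f \right)} = \left(-5\right) 4 = -20$)
$\left(\left(-7519 + Y{\left(62 \right)}\right) + 9887\right) - -48826 = \left(\left(-7519 - 20\right) + 9887\right) - -48826 = \left(-7539 + 9887\right) + 48826 = 2348 + 48826 = 51174$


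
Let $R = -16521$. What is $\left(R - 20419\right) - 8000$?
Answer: $-44940$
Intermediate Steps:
$\left(R - 20419\right) - 8000 = \left(-16521 - 20419\right) - 8000 = -36940 - 8000 = -44940$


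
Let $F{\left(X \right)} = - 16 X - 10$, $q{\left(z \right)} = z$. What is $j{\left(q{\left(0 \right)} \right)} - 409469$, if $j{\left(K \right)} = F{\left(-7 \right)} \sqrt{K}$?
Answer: $-409469$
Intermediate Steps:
$F{\left(X \right)} = -10 - 16 X$
$j{\left(K \right)} = 102 \sqrt{K}$ ($j{\left(K \right)} = \left(-10 - -112\right) \sqrt{K} = \left(-10 + 112\right) \sqrt{K} = 102 \sqrt{K}$)
$j{\left(q{\left(0 \right)} \right)} - 409469 = 102 \sqrt{0} - 409469 = 102 \cdot 0 - 409469 = 0 - 409469 = -409469$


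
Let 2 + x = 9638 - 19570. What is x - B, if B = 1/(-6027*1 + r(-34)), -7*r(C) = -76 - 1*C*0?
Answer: -418350535/42113 ≈ -9934.0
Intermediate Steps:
r(C) = 76/7 (r(C) = -(-76 - 1*C*0)/7 = -(-76 - C*0)/7 = -(-76 - 1*0)/7 = -(-76 + 0)/7 = -⅐*(-76) = 76/7)
B = -7/42113 (B = 1/(-6027*1 + 76/7) = 1/(-6027 + 76/7) = 1/(-42113/7) = -7/42113 ≈ -0.00016622)
x = -9934 (x = -2 + (9638 - 19570) = -2 - 9932 = -9934)
x - B = -9934 - 1*(-7/42113) = -9934 + 7/42113 = -418350535/42113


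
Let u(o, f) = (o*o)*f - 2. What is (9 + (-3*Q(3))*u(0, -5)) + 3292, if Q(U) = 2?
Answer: 3313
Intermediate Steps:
u(o, f) = -2 + f*o² (u(o, f) = o²*f - 2 = f*o² - 2 = -2 + f*o²)
(9 + (-3*Q(3))*u(0, -5)) + 3292 = (9 + (-3*2)*(-2 - 5*0²)) + 3292 = (9 - 6*(-2 - 5*0)) + 3292 = (9 - 6*(-2 + 0)) + 3292 = (9 - 6*(-2)) + 3292 = (9 + 12) + 3292 = 21 + 3292 = 3313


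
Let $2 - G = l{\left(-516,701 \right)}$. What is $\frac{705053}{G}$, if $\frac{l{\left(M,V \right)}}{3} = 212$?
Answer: $- \frac{705053}{634} \approx -1112.1$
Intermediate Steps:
$l{\left(M,V \right)} = 636$ ($l{\left(M,V \right)} = 3 \cdot 212 = 636$)
$G = -634$ ($G = 2 - 636 = -634$)
$\frac{705053}{G} = \frac{705053}{-634} = 705053 \left(- \frac{1}{634}\right) = - \frac{705053}{634}$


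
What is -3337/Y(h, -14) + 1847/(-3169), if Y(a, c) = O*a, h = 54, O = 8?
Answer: -11372857/1369008 ≈ -8.3074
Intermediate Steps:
Y(a, c) = 8*a
-3337/Y(h, -14) + 1847/(-3169) = -3337/(8*54) + 1847/(-3169) = -3337/432 + 1847*(-1/3169) = -3337*1/432 - 1847/3169 = -3337/432 - 1847/3169 = -11372857/1369008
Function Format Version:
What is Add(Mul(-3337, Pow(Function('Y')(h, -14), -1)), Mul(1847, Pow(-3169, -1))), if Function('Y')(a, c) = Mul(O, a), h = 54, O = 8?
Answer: Rational(-11372857, 1369008) ≈ -8.3074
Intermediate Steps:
Function('Y')(a, c) = Mul(8, a)
Add(Mul(-3337, Pow(Function('Y')(h, -14), -1)), Mul(1847, Pow(-3169, -1))) = Add(Mul(-3337, Pow(Mul(8, 54), -1)), Mul(1847, Pow(-3169, -1))) = Add(Mul(-3337, Pow(432, -1)), Mul(1847, Rational(-1, 3169))) = Add(Mul(-3337, Rational(1, 432)), Rational(-1847, 3169)) = Add(Rational(-3337, 432), Rational(-1847, 3169)) = Rational(-11372857, 1369008)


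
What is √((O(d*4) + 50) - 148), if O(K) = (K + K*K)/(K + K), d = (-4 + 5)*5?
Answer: 5*I*√14/2 ≈ 9.3541*I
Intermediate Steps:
d = 5 (d = 1*5 = 5)
O(K) = (K + K²)/(2*K) (O(K) = (K + K²)/((2*K)) = (K + K²)*(1/(2*K)) = (K + K²)/(2*K))
√((O(d*4) + 50) - 148) = √(((½ + (5*4)/2) + 50) - 148) = √(((½ + (½)*20) + 50) - 148) = √(((½ + 10) + 50) - 148) = √((21/2 + 50) - 148) = √(121/2 - 148) = √(-175/2) = 5*I*√14/2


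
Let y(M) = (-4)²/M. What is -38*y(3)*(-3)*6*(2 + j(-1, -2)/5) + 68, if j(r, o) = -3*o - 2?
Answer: 51412/5 ≈ 10282.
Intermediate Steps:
j(r, o) = -2 - 3*o
y(M) = 16/M
-38*y(3)*(-3)*6*(2 + j(-1, -2)/5) + 68 = -38*(16/3)*(-3)*6*(2 + (-2 - 3*(-2))/5) + 68 = -38*(16*(⅓))*(-3)*6*(2 + (-2 + 6)*(⅕)) + 68 = -38*(16/3)*(-3)*6*(2 + 4*(⅕)) + 68 = -(-608)*6*(2 + ⅘) + 68 = -(-608)*6*(14/5) + 68 = -(-608)*84/5 + 68 = -38*(-1344/5) + 68 = 51072/5 + 68 = 51412/5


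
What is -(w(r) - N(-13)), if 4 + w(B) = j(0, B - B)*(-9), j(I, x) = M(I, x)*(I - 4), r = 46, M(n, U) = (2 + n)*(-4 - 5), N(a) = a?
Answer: 639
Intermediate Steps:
M(n, U) = -18 - 9*n (M(n, U) = (2 + n)*(-9) = -18 - 9*n)
j(I, x) = (-18 - 9*I)*(-4 + I) (j(I, x) = (-18 - 9*I)*(I - 4) = (-18 - 9*I)*(-4 + I))
w(B) = -652 (w(B) = -4 - 9*(-4 + 0)*(2 + 0)*(-9) = -4 - 9*(-4)*2*(-9) = -4 + 72*(-9) = -4 - 648 = -652)
-(w(r) - N(-13)) = -(-652 - 1*(-13)) = -(-652 + 13) = -1*(-639) = 639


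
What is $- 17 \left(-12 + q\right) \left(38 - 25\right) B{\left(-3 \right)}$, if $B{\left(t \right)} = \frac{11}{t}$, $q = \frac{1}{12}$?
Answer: $- \frac{347633}{36} \approx -9656.5$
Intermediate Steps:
$q = \frac{1}{12} \approx 0.083333$
$- 17 \left(-12 + q\right) \left(38 - 25\right) B{\left(-3 \right)} = - 17 \left(-12 + \frac{1}{12}\right) \left(38 - 25\right) \frac{11}{-3} = - 17 \left(\left(- \frac{143}{12}\right) 13\right) 11 \left(- \frac{1}{3}\right) = \left(-17\right) \left(- \frac{1859}{12}\right) \left(- \frac{11}{3}\right) = \frac{31603}{12} \left(- \frac{11}{3}\right) = - \frac{347633}{36}$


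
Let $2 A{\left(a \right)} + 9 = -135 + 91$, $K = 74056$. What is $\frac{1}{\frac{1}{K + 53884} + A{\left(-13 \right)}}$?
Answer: $- \frac{127940}{3390409} \approx -0.037736$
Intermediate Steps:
$A{\left(a \right)} = - \frac{53}{2}$ ($A{\left(a \right)} = - \frac{9}{2} + \frac{-135 + 91}{2} = - \frac{9}{2} + \frac{1}{2} \left(-44\right) = - \frac{9}{2} - 22 = - \frac{53}{2}$)
$\frac{1}{\frac{1}{K + 53884} + A{\left(-13 \right)}} = \frac{1}{\frac{1}{74056 + 53884} - \frac{53}{2}} = \frac{1}{\frac{1}{127940} - \frac{53}{2}} = \frac{1}{- \frac{3390409}{127940}} = - \frac{127940}{3390409}$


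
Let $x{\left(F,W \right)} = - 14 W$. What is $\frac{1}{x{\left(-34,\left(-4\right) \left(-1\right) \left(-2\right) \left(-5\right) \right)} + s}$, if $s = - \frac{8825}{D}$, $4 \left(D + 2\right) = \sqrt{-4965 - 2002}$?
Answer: $- \frac{45687}{39184045} - \frac{353 i \sqrt{6967}}{31347236} \approx -0.001166 - 0.00093994 i$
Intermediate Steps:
$D = -2 + \frac{i \sqrt{6967}}{4}$ ($D = -2 + \frac{\sqrt{-4965 - 2002}}{4} = -2 + \frac{\sqrt{-6967}}{4} = -2 + \frac{i \sqrt{6967}}{4} \approx -2.0 + 20.867 i$)
$s = - \frac{8825}{-2 + \frac{i \sqrt{6967}}{4}} \approx 40.165 + 419.06 i$
$\frac{1}{x{\left(-34,\left(-4\right) \left(-1\right) \left(-2\right) \left(-5\right) \right)} + s} = \frac{1}{- 14 \left(-4\right) \left(-1\right) \left(-2\right) \left(-5\right) + \left(\frac{282400}{7031} + \frac{35300 i \sqrt{6967}}{7031}\right)} = \frac{1}{- 14 \cdot 4 \left(-2\right) \left(-5\right) + \left(\frac{282400}{7031} + \frac{35300 i \sqrt{6967}}{7031}\right)} = \frac{1}{- 14 \left(\left(-8\right) \left(-5\right)\right) + \left(\frac{282400}{7031} + \frac{35300 i \sqrt{6967}}{7031}\right)} = \frac{1}{\left(-14\right) 40 + \left(\frac{282400}{7031} + \frac{35300 i \sqrt{6967}}{7031}\right)} = \frac{1}{-560 + \left(\frac{282400}{7031} + \frac{35300 i \sqrt{6967}}{7031}\right)} = \frac{1}{- \frac{3654960}{7031} + \frac{35300 i \sqrt{6967}}{7031}}$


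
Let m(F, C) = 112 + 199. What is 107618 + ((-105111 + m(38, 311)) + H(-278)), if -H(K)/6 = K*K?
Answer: -460886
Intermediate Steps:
m(F, C) = 311
H(K) = -6*K**2 (H(K) = -6*K*K = -6*K**2)
107618 + ((-105111 + m(38, 311)) + H(-278)) = 107618 + ((-105111 + 311) - 6*(-278)**2) = 107618 + (-104800 - 6*77284) = 107618 + (-104800 - 463704) = 107618 - 568504 = -460886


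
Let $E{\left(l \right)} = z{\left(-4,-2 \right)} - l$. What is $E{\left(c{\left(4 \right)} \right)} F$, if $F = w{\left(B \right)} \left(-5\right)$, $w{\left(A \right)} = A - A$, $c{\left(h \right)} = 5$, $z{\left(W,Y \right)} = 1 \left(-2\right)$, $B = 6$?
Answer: $0$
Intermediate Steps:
$z{\left(W,Y \right)} = -2$
$w{\left(A \right)} = 0$
$E{\left(l \right)} = -2 - l$
$F = 0$ ($F = 0 \left(-5\right) = 0$)
$E{\left(c{\left(4 \right)} \right)} F = \left(-2 - 5\right) 0 = \left(-7\right) 0 = 0$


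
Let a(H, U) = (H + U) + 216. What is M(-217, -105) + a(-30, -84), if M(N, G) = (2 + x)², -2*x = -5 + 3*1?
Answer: 111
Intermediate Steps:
a(H, U) = 216 + H + U
x = 1 (x = -(-5 + 3*1)/2 = -(-5 + 3)/2 = -½*(-2) = 1)
M(N, G) = 9 (M(N, G) = (2 + 1)² = 3² = 9)
M(-217, -105) + a(-30, -84) = 9 + (216 - 30 - 84) = 9 + 102 = 111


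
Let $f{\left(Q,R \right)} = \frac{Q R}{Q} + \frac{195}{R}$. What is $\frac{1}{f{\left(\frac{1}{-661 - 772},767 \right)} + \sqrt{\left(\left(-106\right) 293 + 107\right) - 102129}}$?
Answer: $\frac{667703}{628110826} - \frac{3481 i \sqrt{33270}}{1256221652} \approx 0.001063 - 0.00050543 i$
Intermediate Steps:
$f{\left(Q,R \right)} = R + \frac{195}{R}$
$\frac{1}{f{\left(\frac{1}{-661 - 772},767 \right)} + \sqrt{\left(\left(-106\right) 293 + 107\right) - 102129}} = \frac{1}{\left(767 + \frac{195}{767}\right) + \sqrt{\left(\left(-106\right) 293 + 107\right) - 102129}} = \frac{1}{\left(767 + 195 \cdot \frac{1}{767}\right) + \sqrt{\left(-31058 + 107\right) - 102129}} = \frac{1}{\left(767 + \frac{15}{59}\right) + \sqrt{-30951 - 102129}} = \frac{1}{\frac{45268}{59} + \sqrt{-133080}} = \frac{1}{\frac{45268}{59} + 2 i \sqrt{33270}}$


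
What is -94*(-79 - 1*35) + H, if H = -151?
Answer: 10565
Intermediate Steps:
-94*(-79 - 1*35) + H = -94*(-79 - 1*35) - 151 = -94*(-79 - 35) - 151 = -94*(-114) - 151 = 10716 - 151 = 10565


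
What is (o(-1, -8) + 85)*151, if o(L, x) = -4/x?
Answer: 25821/2 ≈ 12911.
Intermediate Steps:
(o(-1, -8) + 85)*151 = (-4/(-8) + 85)*151 = (-4*(-⅛) + 85)*151 = (½ + 85)*151 = (171/2)*151 = 25821/2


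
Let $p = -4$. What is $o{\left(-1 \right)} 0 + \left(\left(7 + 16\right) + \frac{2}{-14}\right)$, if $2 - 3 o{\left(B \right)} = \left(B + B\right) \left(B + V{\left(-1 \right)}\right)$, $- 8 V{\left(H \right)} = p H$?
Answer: $\frac{160}{7} \approx 22.857$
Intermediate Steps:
$V{\left(H \right)} = \frac{H}{2}$ ($V{\left(H \right)} = - \frac{\left(-4\right) H}{8} = \frac{H}{2}$)
$o{\left(B \right)} = \frac{2}{3} - \frac{2 B \left(- \frac{1}{2} + B\right)}{3}$ ($o{\left(B \right)} = \frac{2}{3} - \frac{\left(B + B\right) \left(B + \frac{1}{2} \left(-1\right)\right)}{3} = \frac{2}{3} - \frac{2 B \left(B - \frac{1}{2}\right)}{3} = \frac{2}{3} - \frac{2 B \left(- \frac{1}{2} + B\right)}{3}$)
$o{\left(-1 \right)} 0 + \left(\left(7 + 16\right) + \frac{2}{-14}\right) = \left(\frac{2}{3} - \frac{2 \left(-1\right)^{2}}{3} + \frac{1}{3} \left(-1\right)\right) 0 + \left(\left(7 + 16\right) + \frac{2}{-14}\right) = \left(\frac{2}{3} - \frac{2}{3} - \frac{1}{3}\right) 0 + \left(23 + 2 \left(- \frac{1}{14}\right)\right) = \left(\frac{2}{3} - \frac{2}{3} - \frac{1}{3}\right) 0 + \left(23 - \frac{1}{7}\right) = \left(- \frac{1}{3}\right) 0 + \frac{160}{7} = 0 + \frac{160}{7} = \frac{160}{7}$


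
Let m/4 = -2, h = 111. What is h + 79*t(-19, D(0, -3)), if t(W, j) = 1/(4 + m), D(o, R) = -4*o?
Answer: 365/4 ≈ 91.250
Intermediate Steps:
m = -8 (m = 4*(-2) = -8)
t(W, j) = -1/4 (t(W, j) = 1/(4 - 8) = 1/(-4) = -1/4)
h + 79*t(-19, D(0, -3)) = 111 + 79*(-1/4) = 111 - 79/4 = 365/4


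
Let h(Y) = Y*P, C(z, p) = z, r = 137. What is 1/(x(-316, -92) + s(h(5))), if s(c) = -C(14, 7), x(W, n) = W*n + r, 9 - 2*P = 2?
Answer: 1/29195 ≈ 3.4252e-5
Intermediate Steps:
P = 7/2 (P = 9/2 - ½*2 = 9/2 - 1 = 7/2 ≈ 3.5000)
x(W, n) = 137 + W*n (x(W, n) = W*n + 137 = 137 + W*n)
h(Y) = 7*Y/2 (h(Y) = Y*(7/2) = 7*Y/2)
s(c) = -14 (s(c) = -1*14 = -14)
1/(x(-316, -92) + s(h(5))) = 1/((137 - 316*(-92)) - 14) = 1/((137 + 29072) - 14) = 1/(29209 - 14) = 1/29195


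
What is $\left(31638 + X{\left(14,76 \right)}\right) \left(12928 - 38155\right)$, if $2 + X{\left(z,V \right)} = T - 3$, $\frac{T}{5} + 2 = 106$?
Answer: $-811123731$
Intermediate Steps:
$T = 520$ ($T = -10 + 5 \cdot 106 = -10 + 530 = 520$)
$X{\left(z,V \right)} = 515$ ($X{\left(z,V \right)} = -2 + \left(520 - 3\right) = -2 + 517 = 515$)
$\left(31638 + X{\left(14,76 \right)}\right) \left(12928 - 38155\right) = \left(31638 + 515\right) \left(12928 - 38155\right) = 32153 \left(-25227\right) = -811123731$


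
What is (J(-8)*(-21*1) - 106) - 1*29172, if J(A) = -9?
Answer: -29089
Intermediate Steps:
(J(-8)*(-21*1) - 106) - 1*29172 = (-(-189) - 106) - 1*29172 = (-9*(-21) - 106) - 29172 = (189 - 106) - 29172 = 83 - 29172 = -29089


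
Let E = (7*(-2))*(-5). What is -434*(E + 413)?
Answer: -209622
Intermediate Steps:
E = 70 (E = -14*(-5) = 70)
-434*(E + 413) = -434*(70 + 413) = -434*483 = -209622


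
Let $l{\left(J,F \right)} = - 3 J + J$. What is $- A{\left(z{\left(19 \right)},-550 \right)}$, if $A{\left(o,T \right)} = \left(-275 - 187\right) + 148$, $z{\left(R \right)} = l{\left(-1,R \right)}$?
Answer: $314$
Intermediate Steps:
$l{\left(J,F \right)} = - 2 J$
$z{\left(R \right)} = 2$ ($z{\left(R \right)} = \left(-2\right) \left(-1\right) = 2$)
$A{\left(o,T \right)} = -314$ ($A{\left(o,T \right)} = -462 + 148 = -314$)
$- A{\left(z{\left(19 \right)},-550 \right)} = \left(-1\right) \left(-314\right) = 314$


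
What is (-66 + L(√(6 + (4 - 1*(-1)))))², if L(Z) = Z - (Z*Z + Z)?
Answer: 5929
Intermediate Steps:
L(Z) = -Z² (L(Z) = Z - (Z² + Z) = Z - (Z + Z²) = Z + (-Z - Z²) = -Z²)
(-66 + L(√(6 + (4 - 1*(-1)))))² = (-66 - (√(6 + (4 - 1*(-1))))²)² = (-66 - (√(6 + (4 + 1)))²)² = (-66 - (√(6 + 5))²)² = (-66 - (√11)²)² = (-66 - 1*11)² = (-66 - 11)² = (-77)² = 5929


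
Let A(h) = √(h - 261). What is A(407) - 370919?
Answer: -370919 + √146 ≈ -3.7091e+5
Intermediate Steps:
A(h) = √(-261 + h)
A(407) - 370919 = √(-261 + 407) - 370919 = √146 - 370919 = -370919 + √146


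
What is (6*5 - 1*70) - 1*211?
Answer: -251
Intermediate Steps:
(6*5 - 1*70) - 1*211 = (30 - 70) - 211 = -40 - 211 = -251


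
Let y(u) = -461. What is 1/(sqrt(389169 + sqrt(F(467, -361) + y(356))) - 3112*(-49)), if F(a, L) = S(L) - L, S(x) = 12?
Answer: 1/(152488 + sqrt(389169 + 2*I*sqrt(22))) ≈ 6.5312e-6 - 0.e-13*I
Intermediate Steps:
F(a, L) = 12 - L
1/(sqrt(389169 + sqrt(F(467, -361) + y(356))) - 3112*(-49)) = 1/(sqrt(389169 + sqrt((12 - 1*(-361)) - 461)) - 3112*(-49)) = 1/(sqrt(389169 + sqrt((12 + 361) - 461)) + 152488) = 1/(sqrt(389169 + sqrt(373 - 461)) + 152488) = 1/(sqrt(389169 + sqrt(-88)) + 152488) = 1/(sqrt(389169 + 2*I*sqrt(22)) + 152488) = 1/(152488 + sqrt(389169 + 2*I*sqrt(22)))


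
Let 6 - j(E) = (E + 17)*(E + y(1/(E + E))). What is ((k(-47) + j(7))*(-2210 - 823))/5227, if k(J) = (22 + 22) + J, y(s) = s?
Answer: 3539511/36589 ≈ 96.737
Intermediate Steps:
k(J) = 44 + J
j(E) = 6 - (17 + E)*(E + 1/(2*E)) (j(E) = 6 - (E + 17)*(E + 1/(E + E)) = 6 - (17 + E)*(E + 1/(2*E)))
((k(-47) + j(7))*(-2210 - 823))/5227 = (((44 - 47) + (11/2 - 1*7**2 - 17*7 - 17/2/7))*(-2210 - 823))/5227 = ((-3 + (11/2 - 1*49 - 119 - 17/2*1/7))*(-3033))*(1/5227) = ((-3 + (11/2 - 49 - 119 - 17/14))*(-3033))*(1/5227) = ((-3 - 1146/7)*(-3033))*(1/5227) = -1167/7*(-3033)*(1/5227) = (3539511/7)*(1/5227) = 3539511/36589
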